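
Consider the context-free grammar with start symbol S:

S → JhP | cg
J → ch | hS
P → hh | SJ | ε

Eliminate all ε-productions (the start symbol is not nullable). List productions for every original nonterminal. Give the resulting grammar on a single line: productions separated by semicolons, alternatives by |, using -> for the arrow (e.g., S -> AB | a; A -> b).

Nullable set: {P}.
S -> JhP: P nullable, giving Jh | JhP.
Drop P -> ε.
Unchanged (no nullable symbols): S -> cg; J -> ch; J -> hS; P -> SJ; P -> hh.

S -> Jh | cg | JhP; J -> ch | hS; P -> SJ | hh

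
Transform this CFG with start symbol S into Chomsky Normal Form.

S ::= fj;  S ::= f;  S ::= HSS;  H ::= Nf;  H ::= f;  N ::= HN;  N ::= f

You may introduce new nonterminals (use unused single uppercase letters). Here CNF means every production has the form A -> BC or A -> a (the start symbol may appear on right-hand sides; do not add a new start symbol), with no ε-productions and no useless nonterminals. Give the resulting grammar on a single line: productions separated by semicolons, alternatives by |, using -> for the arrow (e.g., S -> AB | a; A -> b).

No ε-productions.
No unit productions to eliminate.
TERM: introduce A -> f, B -> j and substitute in every rule of length ≥2.
BIN: S -> HSS becomes S -> HC, C -> SS.

S -> f | AB | HC; A -> f; B -> j; C -> SS; H -> f | NA; N -> f | HN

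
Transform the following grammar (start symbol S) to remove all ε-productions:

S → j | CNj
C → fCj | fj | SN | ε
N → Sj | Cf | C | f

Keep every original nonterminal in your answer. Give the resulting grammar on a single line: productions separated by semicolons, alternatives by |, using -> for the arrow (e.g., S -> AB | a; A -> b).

Nullable set: {C, N}.
S -> CNj: C, N nullable, giving CNj | Cj | Nj | j.
Drop C -> ε.
C -> SN: N nullable, giving S | SN.
C -> fCj: C nullable, giving fCj | fj.
N -> C: C nullable, giving C.
N -> Cf: C nullable, giving Cf | f.
Unchanged (no nullable symbols): S -> j; C -> fj; N -> Sj; N -> f.

S -> j | Cj | Nj | CNj; C -> S | SN | fj | fCj; N -> C | f | Cf | Sj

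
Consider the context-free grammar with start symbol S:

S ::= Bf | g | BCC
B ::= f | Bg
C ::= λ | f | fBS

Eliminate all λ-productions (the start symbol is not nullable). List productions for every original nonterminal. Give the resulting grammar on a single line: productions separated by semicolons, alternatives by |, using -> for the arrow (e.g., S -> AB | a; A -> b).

S -> B | g | BC | Bf | BCC; B -> f | Bg; C -> f | fBS

Nullable set: {C}.
S -> BCC: C, C nullable, giving B | BC | BCC.
Drop C -> λ.
Unchanged (no nullable symbols): S -> Bf; S -> g; B -> Bg; B -> f; C -> f; C -> fBS.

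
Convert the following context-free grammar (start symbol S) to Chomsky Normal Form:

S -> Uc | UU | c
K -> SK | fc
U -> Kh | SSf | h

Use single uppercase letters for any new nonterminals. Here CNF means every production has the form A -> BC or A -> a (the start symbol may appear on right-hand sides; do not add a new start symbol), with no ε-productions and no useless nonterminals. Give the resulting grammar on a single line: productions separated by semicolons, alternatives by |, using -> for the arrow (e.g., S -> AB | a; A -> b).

No ε-productions.
No unit productions to eliminate.
TERM: introduce B -> c, A -> f, C -> h and substitute in every rule of length ≥2.
BIN: U -> SSA becomes U -> SD, D -> SA.

S -> c | UB | UU; A -> f; B -> c; C -> h; D -> SA; K -> AB | SK; U -> h | KC | SD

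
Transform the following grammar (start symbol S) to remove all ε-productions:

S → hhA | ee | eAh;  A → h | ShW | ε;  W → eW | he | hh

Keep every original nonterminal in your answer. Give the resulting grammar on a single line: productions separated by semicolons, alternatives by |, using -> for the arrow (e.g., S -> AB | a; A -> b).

S -> ee | eh | hh | eAh | hhA; A -> h | ShW; W -> eW | he | hh

Nullable set: {A}.
S -> eAh: A nullable, giving eAh | eh.
S -> hhA: A nullable, giving hh | hhA.
Drop A -> ε.
Unchanged (no nullable symbols): S -> ee; A -> ShW; A -> h; W -> eW; W -> he; W -> hh.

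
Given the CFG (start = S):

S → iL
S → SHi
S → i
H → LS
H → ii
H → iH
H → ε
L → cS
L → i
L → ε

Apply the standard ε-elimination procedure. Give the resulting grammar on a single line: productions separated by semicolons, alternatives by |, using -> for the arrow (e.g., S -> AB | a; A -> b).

S -> i | Si | iL | SHi; H -> S | i | LS | iH | ii; L -> i | cS

Nullable set: {H, L}.
S -> SHi: H nullable, giving SHi | Si.
S -> iL: L nullable, giving i | iL.
Drop H -> ε.
H -> LS: L nullable, giving LS | S.
H -> iH: H nullable, giving i | iH.
Drop L -> ε.
Unchanged (no nullable symbols): S -> i; H -> ii; L -> cS; L -> i.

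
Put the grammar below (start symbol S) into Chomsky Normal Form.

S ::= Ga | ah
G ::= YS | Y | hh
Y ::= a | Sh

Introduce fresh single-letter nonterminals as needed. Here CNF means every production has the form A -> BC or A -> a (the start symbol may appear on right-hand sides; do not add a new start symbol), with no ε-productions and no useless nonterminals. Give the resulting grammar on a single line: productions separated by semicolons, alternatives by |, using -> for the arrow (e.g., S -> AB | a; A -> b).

S -> BA | GB; A -> h; B -> a; G -> a | AA | SA | YS; Y -> a | SA

No ε-productions.
After unit-elimination: S -> Ga | ah; G -> a | Sh | YS | hh; Y -> a | Sh.
TERM: introduce B -> a, A -> h and substitute in every rule of length ≥2.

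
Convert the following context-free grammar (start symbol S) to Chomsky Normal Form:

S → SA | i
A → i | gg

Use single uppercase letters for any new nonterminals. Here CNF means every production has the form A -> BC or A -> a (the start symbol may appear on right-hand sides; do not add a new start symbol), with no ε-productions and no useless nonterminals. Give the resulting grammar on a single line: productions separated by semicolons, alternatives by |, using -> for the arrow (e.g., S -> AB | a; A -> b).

No ε-productions.
No unit productions to eliminate.
TERM: introduce B -> g and substitute in every rule of length ≥2.

S -> i | SA; A -> i | BB; B -> g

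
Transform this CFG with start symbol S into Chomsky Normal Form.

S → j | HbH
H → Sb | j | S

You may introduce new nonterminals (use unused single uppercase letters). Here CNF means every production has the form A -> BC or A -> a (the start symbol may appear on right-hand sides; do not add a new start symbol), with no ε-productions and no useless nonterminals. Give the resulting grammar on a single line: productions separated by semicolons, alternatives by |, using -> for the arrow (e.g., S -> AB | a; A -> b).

S -> j | HC; A -> b; B -> AH; C -> AH; H -> j | HB | SA

No ε-productions.
After unit-elimination: S -> j | HbH; H -> j | Sb | HbH.
TERM: introduce A -> b and substitute in every rule of length ≥2.
BIN: H -> HAH becomes H -> HB, B -> AH; S -> HAH becomes S -> HC, C -> AH.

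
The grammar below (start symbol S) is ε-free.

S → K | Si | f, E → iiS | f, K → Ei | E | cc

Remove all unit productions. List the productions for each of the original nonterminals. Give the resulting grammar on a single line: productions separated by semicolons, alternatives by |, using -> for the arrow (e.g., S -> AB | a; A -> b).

S -> f | Ei | Si | cc | iiS; E -> f | iiS; K -> f | Ei | cc | iiS

Unit productions: K->E, S->K.
Unit pairs (A ⇒* B via units): (K,E), (S,E), (S,K).
S: inherits non-unit rules of {E, K, S} → Ei | Si | cc | f | iiS.
E: inherits non-unit rules of {E} → f | iiS.
K: inherits non-unit rules of {E, K} → Ei | cc | f | iiS.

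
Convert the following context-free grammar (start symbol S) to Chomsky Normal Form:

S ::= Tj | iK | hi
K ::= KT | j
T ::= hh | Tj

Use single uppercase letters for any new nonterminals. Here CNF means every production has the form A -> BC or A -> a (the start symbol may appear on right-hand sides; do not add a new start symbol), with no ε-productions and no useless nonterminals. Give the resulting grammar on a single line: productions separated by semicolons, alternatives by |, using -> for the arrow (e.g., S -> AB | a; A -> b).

S -> BC | CK | TA; A -> j; B -> h; C -> i; K -> j | KT; T -> BB | TA

No ε-productions.
No unit productions to eliminate.
TERM: introduce B -> h, C -> i, A -> j and substitute in every rule of length ≥2.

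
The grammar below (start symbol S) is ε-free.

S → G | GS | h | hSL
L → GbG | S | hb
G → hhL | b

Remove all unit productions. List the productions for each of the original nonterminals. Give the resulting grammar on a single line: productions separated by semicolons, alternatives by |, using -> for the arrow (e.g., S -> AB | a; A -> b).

S -> b | h | GS | hSL | hhL; G -> b | hhL; L -> b | h | GS | hb | GbG | hSL | hhL

Unit productions: L->S, S->G.
Unit pairs (A ⇒* B via units): (L,G), (L,S), (S,G).
S: inherits non-unit rules of {G, S} → GS | b | h | hSL | hhL.
G: inherits non-unit rules of {G} → b | hhL.
L: inherits non-unit rules of {G, L, S} → GS | GbG | b | h | hSL | hb | hhL.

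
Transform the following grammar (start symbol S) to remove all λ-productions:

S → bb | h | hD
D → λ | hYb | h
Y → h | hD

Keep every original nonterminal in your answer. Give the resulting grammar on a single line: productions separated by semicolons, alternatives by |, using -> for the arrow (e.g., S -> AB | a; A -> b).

Nullable set: {D}.
S -> hD: D nullable, giving h | hD.
Drop D -> λ.
Y -> hD: D nullable, giving h | hD.
Unchanged (no nullable symbols): S -> bb; S -> h; D -> h; D -> hYb; Y -> h.

S -> h | bb | hD; D -> h | hYb; Y -> h | hD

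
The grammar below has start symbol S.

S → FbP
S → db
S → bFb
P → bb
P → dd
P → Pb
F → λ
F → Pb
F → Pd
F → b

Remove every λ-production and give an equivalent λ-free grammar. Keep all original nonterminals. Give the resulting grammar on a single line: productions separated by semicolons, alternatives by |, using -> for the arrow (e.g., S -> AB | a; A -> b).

Nullable set: {F}.
S -> FbP: F nullable, giving FbP | bP.
S -> bFb: F nullable, giving bFb | bb.
Drop F -> λ.
Unchanged (no nullable symbols): S -> db; F -> Pb; F -> Pd; F -> b; P -> Pb; P -> bb; P -> dd.

S -> bP | bb | db | FbP | bFb; F -> b | Pb | Pd; P -> Pb | bb | dd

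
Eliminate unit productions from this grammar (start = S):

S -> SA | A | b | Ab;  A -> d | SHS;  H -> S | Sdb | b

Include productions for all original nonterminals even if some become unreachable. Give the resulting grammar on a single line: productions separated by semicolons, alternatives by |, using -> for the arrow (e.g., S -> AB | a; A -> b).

S -> b | d | Ab | SA | SHS; A -> d | SHS; H -> b | d | Ab | SA | SHS | Sdb

Unit productions: H->S, S->A.
Unit pairs (A ⇒* B via units): (H,A), (H,S), (S,A).
S: inherits non-unit rules of {A, S} → Ab | SA | SHS | b | d.
A: inherits non-unit rules of {A} → SHS | d.
H: inherits non-unit rules of {A, H, S} → Ab | SA | SHS | Sdb | b | d.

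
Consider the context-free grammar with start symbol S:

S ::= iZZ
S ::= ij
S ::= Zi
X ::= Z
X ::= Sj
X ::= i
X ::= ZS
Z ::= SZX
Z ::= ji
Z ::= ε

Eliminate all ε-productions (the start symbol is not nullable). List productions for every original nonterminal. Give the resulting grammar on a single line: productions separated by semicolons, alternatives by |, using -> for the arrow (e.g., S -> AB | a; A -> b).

Nullable set: {X, Z}.
S -> Zi: Z nullable, giving Zi | i.
S -> iZZ: Z, Z nullable, giving i | iZ | iZZ.
X -> Z: Z nullable, giving Z.
X -> ZS: Z nullable, giving S | ZS.
Drop Z -> ε.
Z -> SZX: Z, X nullable, giving S | SX | SZ | SZX.
Unchanged (no nullable symbols): S -> ij; X -> Sj; X -> i; Z -> ji.

S -> i | Zi | iZ | ij | iZZ; X -> S | Z | i | Sj | ZS; Z -> S | SX | SZ | ji | SZX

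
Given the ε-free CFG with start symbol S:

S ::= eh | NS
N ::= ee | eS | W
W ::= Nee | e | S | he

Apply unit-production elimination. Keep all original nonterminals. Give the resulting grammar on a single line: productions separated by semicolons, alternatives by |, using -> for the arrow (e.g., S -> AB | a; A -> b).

Unit productions: N->W, W->S.
Unit pairs (A ⇒* B via units): (N,S), (N,W), (W,S).
S: inherits non-unit rules of {S} → NS | eh.
N: inherits non-unit rules of {N, S, W} → NS | Nee | e | eS | ee | eh | he.
W: inherits non-unit rules of {S, W} → NS | Nee | e | eh | he.

S -> NS | eh; N -> e | NS | eS | ee | eh | he | Nee; W -> e | NS | eh | he | Nee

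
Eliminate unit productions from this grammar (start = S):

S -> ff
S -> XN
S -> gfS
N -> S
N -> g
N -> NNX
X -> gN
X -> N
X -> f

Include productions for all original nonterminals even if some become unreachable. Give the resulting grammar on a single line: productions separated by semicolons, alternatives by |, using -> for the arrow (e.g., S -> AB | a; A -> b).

Unit productions: N->S, X->N.
Unit pairs (A ⇒* B via units): (N,S), (X,N), (X,S).
S: inherits non-unit rules of {S} → XN | ff | gfS.
N: inherits non-unit rules of {N, S} → NNX | XN | ff | g | gfS.
X: inherits non-unit rules of {N, S, X} → NNX | XN | f | ff | g | gN | gfS.

S -> XN | ff | gfS; N -> g | XN | ff | NNX | gfS; X -> f | g | XN | ff | gN | NNX | gfS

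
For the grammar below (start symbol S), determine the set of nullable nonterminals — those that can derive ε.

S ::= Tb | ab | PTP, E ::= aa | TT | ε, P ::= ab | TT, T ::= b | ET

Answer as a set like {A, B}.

{E}

Directly nullable (have an ε-rule): {E}.
Not nullable: P, S, T — each has a terminal in every rule's right-hand side or depends on a non-nullable symbol.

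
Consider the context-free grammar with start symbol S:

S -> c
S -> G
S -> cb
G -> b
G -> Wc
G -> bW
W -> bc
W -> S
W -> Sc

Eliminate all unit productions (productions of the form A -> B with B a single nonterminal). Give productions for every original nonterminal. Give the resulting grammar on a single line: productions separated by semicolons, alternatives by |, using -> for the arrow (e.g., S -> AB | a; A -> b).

Unit productions: S->G, W->S.
Unit pairs (A ⇒* B via units): (S,G), (W,G), (W,S).
S: inherits non-unit rules of {G, S} → Wc | b | bW | c | cb.
G: inherits non-unit rules of {G} → Wc | b | bW.
W: inherits non-unit rules of {G, S, W} → Sc | Wc | b | bW | bc | c | cb.

S -> b | c | Wc | bW | cb; G -> b | Wc | bW; W -> b | c | Sc | Wc | bW | bc | cb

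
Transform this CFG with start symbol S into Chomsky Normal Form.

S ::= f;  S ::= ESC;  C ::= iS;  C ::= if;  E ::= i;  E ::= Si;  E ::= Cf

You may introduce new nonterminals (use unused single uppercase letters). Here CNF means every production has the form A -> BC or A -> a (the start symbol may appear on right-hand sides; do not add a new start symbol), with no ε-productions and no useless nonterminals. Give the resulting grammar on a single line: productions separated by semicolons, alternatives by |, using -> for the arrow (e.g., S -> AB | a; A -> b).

No ε-productions.
No unit productions to eliminate.
TERM: introduce B -> f, A -> i and substitute in every rule of length ≥2.
BIN: S -> ESC becomes S -> ED, D -> SC.

S -> f | ED; A -> i; B -> f; C -> AB | AS; D -> SC; E -> i | CB | SA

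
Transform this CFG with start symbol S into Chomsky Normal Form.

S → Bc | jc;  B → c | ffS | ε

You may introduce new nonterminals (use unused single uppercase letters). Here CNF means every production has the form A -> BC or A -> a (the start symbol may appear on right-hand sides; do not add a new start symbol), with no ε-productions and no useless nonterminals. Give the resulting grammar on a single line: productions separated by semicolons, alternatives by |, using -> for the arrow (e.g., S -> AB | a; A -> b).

Nullable: {B}; after ε-elimination: S -> c | Bc | jc; B -> c | ffS.
No unit productions to eliminate.
TERM: introduce C -> c, A -> f, D -> j and substitute in every rule of length ≥2.
BIN: B -> AAS becomes B -> AE, E -> AS.

S -> c | BC | DC; A -> f; B -> c | AE; C -> c; D -> j; E -> AS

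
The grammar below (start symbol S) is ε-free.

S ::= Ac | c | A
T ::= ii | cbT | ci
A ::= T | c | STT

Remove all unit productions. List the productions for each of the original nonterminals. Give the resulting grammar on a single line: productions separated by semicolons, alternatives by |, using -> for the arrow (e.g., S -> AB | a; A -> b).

Unit productions: A->T, S->A.
Unit pairs (A ⇒* B via units): (A,T), (S,A), (S,T).
S: inherits non-unit rules of {A, S, T} → Ac | STT | c | cbT | ci | ii.
A: inherits non-unit rules of {A, T} → STT | c | cbT | ci | ii.
T: inherits non-unit rules of {T} → cbT | ci | ii.

S -> c | Ac | ci | ii | STT | cbT; A -> c | ci | ii | STT | cbT; T -> ci | ii | cbT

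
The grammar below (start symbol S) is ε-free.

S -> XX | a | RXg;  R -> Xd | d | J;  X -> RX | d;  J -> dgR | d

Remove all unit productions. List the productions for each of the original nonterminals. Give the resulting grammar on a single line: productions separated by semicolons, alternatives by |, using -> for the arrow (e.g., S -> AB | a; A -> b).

S -> a | XX | RXg; J -> d | dgR; R -> d | Xd | dgR; X -> d | RX

Unit productions: R->J.
Unit pairs (A ⇒* B via units): (R,J).
S: inherits non-unit rules of {S} → RXg | XX | a.
J: inherits non-unit rules of {J} → d | dgR.
R: inherits non-unit rules of {J, R} → Xd | d | dgR.
X: inherits non-unit rules of {X} → RX | d.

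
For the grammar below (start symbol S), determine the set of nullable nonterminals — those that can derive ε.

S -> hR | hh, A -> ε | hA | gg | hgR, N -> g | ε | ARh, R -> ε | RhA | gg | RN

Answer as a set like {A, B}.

Directly nullable (have an ε-rule): {A, N, R}.
Not nullable: S — each has a terminal in every rule's right-hand side or depends on a non-nullable symbol.

{A, N, R}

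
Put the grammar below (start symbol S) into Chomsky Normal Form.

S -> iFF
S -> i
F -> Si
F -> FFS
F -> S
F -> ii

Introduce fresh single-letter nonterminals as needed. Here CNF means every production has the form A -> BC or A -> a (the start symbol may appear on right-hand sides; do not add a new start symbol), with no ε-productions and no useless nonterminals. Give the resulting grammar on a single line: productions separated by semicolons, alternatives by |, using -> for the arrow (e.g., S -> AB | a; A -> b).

S -> i | AD; A -> i; B -> FF; C -> FS; D -> FF; F -> i | AA | AB | FC | SA

No ε-productions.
After unit-elimination: S -> i | iFF; F -> i | Si | ii | FFS | iFF.
TERM: introduce A -> i and substitute in every rule of length ≥2.
BIN: F -> AFF becomes F -> AB, B -> FF; F -> FFS becomes F -> FC, C -> FS; S -> AFF becomes S -> AD, D -> FF.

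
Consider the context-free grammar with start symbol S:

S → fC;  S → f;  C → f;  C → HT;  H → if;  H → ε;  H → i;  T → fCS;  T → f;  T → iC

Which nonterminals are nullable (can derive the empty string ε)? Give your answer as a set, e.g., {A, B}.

{H}

Directly nullable (have an ε-rule): {H}.
Not nullable: C, S, T — each has a terminal in every rule's right-hand side or depends on a non-nullable symbol.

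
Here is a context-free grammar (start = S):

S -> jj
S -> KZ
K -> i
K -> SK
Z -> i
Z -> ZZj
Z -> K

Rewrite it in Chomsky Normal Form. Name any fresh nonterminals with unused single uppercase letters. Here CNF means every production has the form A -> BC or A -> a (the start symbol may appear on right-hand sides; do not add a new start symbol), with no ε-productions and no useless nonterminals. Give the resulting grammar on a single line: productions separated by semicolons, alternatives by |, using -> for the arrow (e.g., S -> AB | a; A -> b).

No ε-productions.
After unit-elimination: S -> KZ | jj; K -> i | SK; Z -> i | SK | ZZj.
TERM: introduce A -> j and substitute in every rule of length ≥2.
BIN: Z -> ZZA becomes Z -> ZB, B -> ZA.

S -> AA | KZ; A -> j; B -> ZA; K -> i | SK; Z -> i | SK | ZB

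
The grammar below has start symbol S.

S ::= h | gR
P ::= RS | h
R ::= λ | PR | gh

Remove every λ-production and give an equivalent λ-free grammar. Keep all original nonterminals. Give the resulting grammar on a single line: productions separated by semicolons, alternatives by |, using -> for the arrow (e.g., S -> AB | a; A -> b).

S -> g | h | gR; P -> S | h | RS; R -> P | PR | gh

Nullable set: {R}.
S -> gR: R nullable, giving g | gR.
P -> RS: R nullable, giving RS | S.
Drop R -> λ.
R -> PR: R nullable, giving P | PR.
Unchanged (no nullable symbols): S -> h; P -> h; R -> gh.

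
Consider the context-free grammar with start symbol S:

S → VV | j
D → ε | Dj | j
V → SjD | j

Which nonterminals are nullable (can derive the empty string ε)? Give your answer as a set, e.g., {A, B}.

Directly nullable (have an ε-rule): {D}.
Not nullable: S, V — each has a terminal in every rule's right-hand side or depends on a non-nullable symbol.

{D}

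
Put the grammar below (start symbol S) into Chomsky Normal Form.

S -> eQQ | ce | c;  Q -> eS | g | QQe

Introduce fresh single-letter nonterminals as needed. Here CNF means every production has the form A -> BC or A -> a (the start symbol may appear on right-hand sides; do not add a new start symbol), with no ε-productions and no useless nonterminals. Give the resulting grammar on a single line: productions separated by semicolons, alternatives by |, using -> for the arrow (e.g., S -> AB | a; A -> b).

S -> c | AD | BA; A -> e; B -> c; C -> QA; D -> QQ; Q -> g | AS | QC

No ε-productions.
No unit productions to eliminate.
TERM: introduce B -> c, A -> e and substitute in every rule of length ≥2.
BIN: Q -> QQA becomes Q -> QC, C -> QA; S -> AQQ becomes S -> AD, D -> QQ.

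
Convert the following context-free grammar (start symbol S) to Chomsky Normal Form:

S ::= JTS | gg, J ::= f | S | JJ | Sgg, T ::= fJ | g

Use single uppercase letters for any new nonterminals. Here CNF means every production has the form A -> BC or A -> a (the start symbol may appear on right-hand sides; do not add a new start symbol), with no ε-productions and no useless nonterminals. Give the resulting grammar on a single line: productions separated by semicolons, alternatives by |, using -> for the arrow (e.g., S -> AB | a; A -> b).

S -> AA | JE; A -> g; B -> f; C -> TS; D -> AA; E -> TS; J -> f | AA | JC | JJ | SD; T -> g | BJ

No ε-productions.
After unit-elimination: S -> gg | JTS; J -> f | JJ | gg | JTS | Sgg; T -> g | fJ.
TERM: introduce B -> f, A -> g and substitute in every rule of length ≥2.
BIN: J -> JTS becomes J -> JC, C -> TS; J -> SAA becomes J -> SD, D -> AA; S -> JTS becomes S -> JE, E -> TS.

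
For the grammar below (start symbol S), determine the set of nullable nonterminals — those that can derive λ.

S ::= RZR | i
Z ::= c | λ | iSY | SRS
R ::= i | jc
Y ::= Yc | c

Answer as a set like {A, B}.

{Z}

Directly nullable (have an ε-rule): {Z}.
Not nullable: R, S, Y — each has a terminal in every rule's right-hand side or depends on a non-nullable symbol.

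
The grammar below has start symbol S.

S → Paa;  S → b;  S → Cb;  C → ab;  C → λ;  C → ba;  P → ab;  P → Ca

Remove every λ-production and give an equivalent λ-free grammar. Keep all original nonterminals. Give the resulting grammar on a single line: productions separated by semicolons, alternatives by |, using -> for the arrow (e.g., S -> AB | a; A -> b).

Nullable set: {C}.
S -> Cb: C nullable, giving Cb | b.
Drop C -> λ.
P -> Ca: C nullable, giving Ca | a.
Unchanged (no nullable symbols): S -> Paa; S -> b; C -> ab; C -> ba; P -> ab.

S -> b | Cb | Paa; C -> ab | ba; P -> a | Ca | ab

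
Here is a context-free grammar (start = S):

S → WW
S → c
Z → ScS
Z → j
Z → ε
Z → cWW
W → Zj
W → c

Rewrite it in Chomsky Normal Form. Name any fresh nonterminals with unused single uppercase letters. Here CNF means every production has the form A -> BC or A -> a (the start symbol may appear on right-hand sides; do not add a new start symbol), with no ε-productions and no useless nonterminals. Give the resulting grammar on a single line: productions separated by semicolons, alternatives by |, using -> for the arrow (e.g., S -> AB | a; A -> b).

Nullable: {Z}; after ε-elimination: S -> c | WW; W -> c | j | Zj; Z -> j | ScS | cWW.
No unit productions to eliminate.
TERM: introduce B -> c, A -> j and substitute in every rule of length ≥2.
BIN: Z -> BWW becomes Z -> BC, C -> WW; Z -> SBS becomes Z -> SD, D -> BS.

S -> c | WW; A -> j; B -> c; C -> WW; D -> BS; W -> c | j | ZA; Z -> j | BC | SD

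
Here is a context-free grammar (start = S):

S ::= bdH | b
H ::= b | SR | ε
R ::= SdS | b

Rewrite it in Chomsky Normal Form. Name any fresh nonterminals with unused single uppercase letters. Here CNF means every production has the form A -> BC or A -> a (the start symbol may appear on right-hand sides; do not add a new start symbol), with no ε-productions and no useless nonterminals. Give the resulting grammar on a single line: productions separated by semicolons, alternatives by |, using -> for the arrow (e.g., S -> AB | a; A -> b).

S -> b | BA | BD; A -> d; B -> b; C -> AS; D -> AH; H -> b | SR; R -> b | SC

Nullable: {H}; after ε-elimination: S -> b | bd | bdH; H -> b | SR; R -> b | SdS.
No unit productions to eliminate.
TERM: introduce B -> b, A -> d and substitute in every rule of length ≥2.
BIN: R -> SAS becomes R -> SC, C -> AS; S -> BAH becomes S -> BD, D -> AH.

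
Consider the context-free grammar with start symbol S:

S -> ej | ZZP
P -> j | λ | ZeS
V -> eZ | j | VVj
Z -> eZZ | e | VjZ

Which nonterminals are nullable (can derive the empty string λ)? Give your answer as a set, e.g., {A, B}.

Directly nullable (have an ε-rule): {P}.
Not nullable: S, V, Z — each has a terminal in every rule's right-hand side or depends on a non-nullable symbol.

{P}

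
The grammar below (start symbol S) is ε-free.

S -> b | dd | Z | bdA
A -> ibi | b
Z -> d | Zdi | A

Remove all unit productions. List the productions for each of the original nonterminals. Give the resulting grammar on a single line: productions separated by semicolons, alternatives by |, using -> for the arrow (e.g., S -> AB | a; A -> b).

Unit productions: S->Z, Z->A.
Unit pairs (A ⇒* B via units): (S,A), (S,Z), (Z,A).
S: inherits non-unit rules of {A, S, Z} → Zdi | b | bdA | d | dd | ibi.
A: inherits non-unit rules of {A} → b | ibi.
Z: inherits non-unit rules of {A, Z} → Zdi | b | d | ibi.

S -> b | d | dd | Zdi | bdA | ibi; A -> b | ibi; Z -> b | d | Zdi | ibi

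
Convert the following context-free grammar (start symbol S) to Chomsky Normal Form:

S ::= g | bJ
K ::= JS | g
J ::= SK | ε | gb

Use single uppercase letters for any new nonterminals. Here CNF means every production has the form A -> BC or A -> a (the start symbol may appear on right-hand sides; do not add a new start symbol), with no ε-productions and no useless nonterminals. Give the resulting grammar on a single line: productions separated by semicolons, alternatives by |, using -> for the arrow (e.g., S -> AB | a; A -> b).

S -> b | g | BJ; A -> g; B -> b; J -> AB | SK; K -> b | g | BJ | JS

Nullable: {J}; after ε-elimination: S -> b | g | bJ; J -> SK | gb; K -> S | g | JS.
After unit-elimination: S -> b | g | bJ; J -> SK | gb; K -> b | g | JS | bJ.
TERM: introduce B -> b, A -> g and substitute in every rule of length ≥2.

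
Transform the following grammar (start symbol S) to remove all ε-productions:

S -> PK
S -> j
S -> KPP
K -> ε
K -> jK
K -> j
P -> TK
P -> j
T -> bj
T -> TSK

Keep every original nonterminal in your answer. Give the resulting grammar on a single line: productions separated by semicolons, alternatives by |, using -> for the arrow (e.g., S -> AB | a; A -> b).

S -> P | j | PK | PP | KPP; K -> j | jK; P -> T | j | TK; T -> TS | bj | TSK

Nullable set: {K}.
S -> KPP: K nullable, giving KPP | PP.
S -> PK: K nullable, giving P | PK.
Drop K -> ε.
K -> jK: K nullable, giving j | jK.
P -> TK: K nullable, giving T | TK.
T -> TSK: K nullable, giving TS | TSK.
Unchanged (no nullable symbols): S -> j; K -> j; P -> j; T -> bj.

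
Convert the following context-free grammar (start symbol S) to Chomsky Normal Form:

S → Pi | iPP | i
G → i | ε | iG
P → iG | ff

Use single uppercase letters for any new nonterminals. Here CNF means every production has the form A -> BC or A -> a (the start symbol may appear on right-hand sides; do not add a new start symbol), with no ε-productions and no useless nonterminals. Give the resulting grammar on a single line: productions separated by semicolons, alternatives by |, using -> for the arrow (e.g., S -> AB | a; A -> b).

Nullable: {G}; after ε-elimination: S -> i | Pi | iPP; G -> i | iG; P -> i | ff | iG.
No unit productions to eliminate.
TERM: introduce B -> f, A -> i and substitute in every rule of length ≥2.
BIN: S -> APP becomes S -> AC, C -> PP.

S -> i | AC | PA; A -> i; B -> f; C -> PP; G -> i | AG; P -> i | AG | BB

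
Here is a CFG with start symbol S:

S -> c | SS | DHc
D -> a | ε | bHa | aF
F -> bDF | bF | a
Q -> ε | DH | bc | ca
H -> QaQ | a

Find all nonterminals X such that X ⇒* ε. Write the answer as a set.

{D, Q}

Directly nullable (have an ε-rule): {D, Q}.
Not nullable: F, H, S — each has a terminal in every rule's right-hand side or depends on a non-nullable symbol.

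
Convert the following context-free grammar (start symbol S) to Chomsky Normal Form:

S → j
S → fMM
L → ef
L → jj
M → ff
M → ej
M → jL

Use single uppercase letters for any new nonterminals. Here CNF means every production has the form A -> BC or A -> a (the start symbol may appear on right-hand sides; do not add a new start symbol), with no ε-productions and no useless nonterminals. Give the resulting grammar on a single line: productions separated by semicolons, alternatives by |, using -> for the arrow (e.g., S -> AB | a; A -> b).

No ε-productions.
No unit productions to eliminate.
TERM: introduce A -> e, B -> f, C -> j and substitute in every rule of length ≥2.
BIN: S -> BMM becomes S -> BD, D -> MM.

S -> j | BD; A -> e; B -> f; C -> j; D -> MM; L -> AB | CC; M -> AC | BB | CL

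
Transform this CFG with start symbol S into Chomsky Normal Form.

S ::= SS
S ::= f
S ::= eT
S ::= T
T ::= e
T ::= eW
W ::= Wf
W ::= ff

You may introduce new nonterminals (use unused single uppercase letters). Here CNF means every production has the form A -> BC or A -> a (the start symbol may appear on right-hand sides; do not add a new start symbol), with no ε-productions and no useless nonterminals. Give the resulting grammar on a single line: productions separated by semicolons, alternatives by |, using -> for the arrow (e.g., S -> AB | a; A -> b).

No ε-productions.
After unit-elimination: S -> e | f | SS | eT | eW; T -> e | eW; W -> Wf | ff.
TERM: introduce A -> e, B -> f and substitute in every rule of length ≥2.

S -> e | f | AT | AW | SS; A -> e; B -> f; T -> e | AW; W -> BB | WB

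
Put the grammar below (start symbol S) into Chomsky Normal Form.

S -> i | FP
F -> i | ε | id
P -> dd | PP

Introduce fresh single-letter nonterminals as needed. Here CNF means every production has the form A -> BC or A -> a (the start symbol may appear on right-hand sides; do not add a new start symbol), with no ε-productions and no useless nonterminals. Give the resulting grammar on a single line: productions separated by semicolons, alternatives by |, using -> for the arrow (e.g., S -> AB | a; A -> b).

S -> i | BB | FP | PP; A -> i; B -> d; F -> i | AB; P -> BB | PP

Nullable: {F}; after ε-elimination: S -> P | i | FP; F -> i | id; P -> PP | dd.
After unit-elimination: S -> i | FP | PP | dd; F -> i | id; P -> PP | dd.
TERM: introduce B -> d, A -> i and substitute in every rule of length ≥2.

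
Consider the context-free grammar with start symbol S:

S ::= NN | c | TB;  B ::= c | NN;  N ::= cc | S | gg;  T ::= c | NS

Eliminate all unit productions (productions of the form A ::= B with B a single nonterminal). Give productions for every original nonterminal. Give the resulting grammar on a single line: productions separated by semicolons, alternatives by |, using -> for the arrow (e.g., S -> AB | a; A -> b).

S -> c | NN | TB; B -> c | NN; N -> c | NN | TB | cc | gg; T -> c | NS

Unit productions: N->S.
Unit pairs (A ⇒* B via units): (N,S).
S: inherits non-unit rules of {S} → NN | TB | c.
B: inherits non-unit rules of {B} → NN | c.
N: inherits non-unit rules of {N, S} → NN | TB | c | cc | gg.
T: inherits non-unit rules of {T} → NS | c.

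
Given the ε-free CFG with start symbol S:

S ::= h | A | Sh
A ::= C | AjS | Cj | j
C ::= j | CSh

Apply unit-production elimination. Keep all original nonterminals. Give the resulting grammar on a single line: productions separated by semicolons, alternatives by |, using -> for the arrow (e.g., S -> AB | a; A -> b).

S -> h | j | Cj | Sh | AjS | CSh; A -> j | Cj | AjS | CSh; C -> j | CSh

Unit productions: A->C, S->A.
Unit pairs (A ⇒* B via units): (A,C), (S,A), (S,C).
S: inherits non-unit rules of {A, C, S} → AjS | CSh | Cj | Sh | h | j.
A: inherits non-unit rules of {A, C} → AjS | CSh | Cj | j.
C: inherits non-unit rules of {C} → CSh | j.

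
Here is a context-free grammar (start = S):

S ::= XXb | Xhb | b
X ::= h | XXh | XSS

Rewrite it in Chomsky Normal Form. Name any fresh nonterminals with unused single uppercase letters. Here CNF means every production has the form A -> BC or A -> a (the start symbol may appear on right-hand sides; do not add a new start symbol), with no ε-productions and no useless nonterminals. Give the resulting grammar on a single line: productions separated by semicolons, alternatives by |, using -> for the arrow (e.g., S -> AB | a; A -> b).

No ε-productions.
No unit productions to eliminate.
TERM: introduce A -> b, B -> h and substitute in every rule of length ≥2.
BIN: S -> XBA becomes S -> XC, C -> BA; S -> XXA becomes S -> XD, D -> XA; X -> XSS becomes X -> XE, E -> SS; X -> XXB becomes X -> XF, F -> XB.

S -> b | XC | XD; A -> b; B -> h; C -> BA; D -> XA; E -> SS; F -> XB; X -> h | XE | XF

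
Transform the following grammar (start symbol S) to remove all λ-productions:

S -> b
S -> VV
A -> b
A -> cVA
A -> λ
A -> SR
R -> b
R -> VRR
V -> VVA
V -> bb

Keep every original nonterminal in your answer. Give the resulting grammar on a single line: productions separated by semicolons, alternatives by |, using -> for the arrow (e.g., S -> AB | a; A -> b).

S -> b | VV; A -> b | SR | cV | cVA; R -> b | VRR; V -> VV | bb | VVA

Nullable set: {A}.
Drop A -> λ.
A -> cVA: A nullable, giving cV | cVA.
V -> VVA: A nullable, giving VV | VVA.
Unchanged (no nullable symbols): S -> VV; S -> b; A -> SR; A -> b; R -> VRR; R -> b; V -> bb.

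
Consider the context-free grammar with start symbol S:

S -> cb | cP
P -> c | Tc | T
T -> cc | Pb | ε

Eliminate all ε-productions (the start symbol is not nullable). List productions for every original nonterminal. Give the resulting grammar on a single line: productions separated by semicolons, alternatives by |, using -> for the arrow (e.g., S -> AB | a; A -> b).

S -> c | cP | cb; P -> T | c | Tc; T -> b | Pb | cc

Nullable set: {P, T}.
S -> cP: P nullable, giving c | cP.
P -> T: T nullable, giving T.
P -> Tc: T nullable, giving Tc | c.
Drop T -> ε.
T -> Pb: P nullable, giving Pb | b.
Unchanged (no nullable symbols): S -> cb; P -> c; T -> cc.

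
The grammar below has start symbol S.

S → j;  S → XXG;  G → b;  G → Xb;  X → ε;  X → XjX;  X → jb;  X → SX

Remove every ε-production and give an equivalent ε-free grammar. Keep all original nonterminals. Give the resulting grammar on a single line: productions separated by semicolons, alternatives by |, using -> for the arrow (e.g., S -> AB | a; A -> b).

Nullable set: {X}.
S -> XXG: X, X nullable, giving G | XG | XXG.
G -> Xb: X nullable, giving Xb | b.
Drop X -> ε.
X -> SX: X nullable, giving S | SX.
X -> XjX: X, X nullable, giving Xj | XjX | j | jX.
Unchanged (no nullable symbols): S -> j; G -> b; X -> jb.

S -> G | j | XG | XXG; G -> b | Xb; X -> S | j | SX | Xj | jX | jb | XjX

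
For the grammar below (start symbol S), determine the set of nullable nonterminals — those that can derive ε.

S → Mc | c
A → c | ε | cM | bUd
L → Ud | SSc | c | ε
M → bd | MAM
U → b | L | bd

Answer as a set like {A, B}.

{A, L, U}

Directly nullable (have an ε-rule): {A, L}.
U is nullable via U -> L (every symbol on the right is already known nullable).
Not nullable: M, S — each has a terminal in every rule's right-hand side or depends on a non-nullable symbol.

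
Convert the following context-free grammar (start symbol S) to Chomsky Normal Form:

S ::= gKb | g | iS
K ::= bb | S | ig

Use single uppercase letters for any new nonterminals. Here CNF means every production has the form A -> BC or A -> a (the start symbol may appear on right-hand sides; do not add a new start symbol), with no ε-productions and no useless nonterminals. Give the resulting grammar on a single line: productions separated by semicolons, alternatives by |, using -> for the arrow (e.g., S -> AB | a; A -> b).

S -> g | BE | CS; A -> b; B -> g; C -> i; D -> KA; E -> KA; K -> g | AA | BD | CB | CS

No ε-productions.
After unit-elimination: S -> g | iS | gKb; K -> g | bb | iS | ig | gKb.
TERM: introduce A -> b, B -> g, C -> i and substitute in every rule of length ≥2.
BIN: K -> BKA becomes K -> BD, D -> KA; S -> BKA becomes S -> BE, E -> KA.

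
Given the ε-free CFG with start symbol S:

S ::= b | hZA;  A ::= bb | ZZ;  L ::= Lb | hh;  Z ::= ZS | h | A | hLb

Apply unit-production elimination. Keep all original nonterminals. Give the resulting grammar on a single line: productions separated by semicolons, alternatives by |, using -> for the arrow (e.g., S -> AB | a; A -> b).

Unit productions: Z->A.
Unit pairs (A ⇒* B via units): (Z,A).
S: inherits non-unit rules of {S} → b | hZA.
A: inherits non-unit rules of {A} → ZZ | bb.
L: inherits non-unit rules of {L} → Lb | hh.
Z: inherits non-unit rules of {A, Z} → ZS | ZZ | bb | h | hLb.

S -> b | hZA; A -> ZZ | bb; L -> Lb | hh; Z -> h | ZS | ZZ | bb | hLb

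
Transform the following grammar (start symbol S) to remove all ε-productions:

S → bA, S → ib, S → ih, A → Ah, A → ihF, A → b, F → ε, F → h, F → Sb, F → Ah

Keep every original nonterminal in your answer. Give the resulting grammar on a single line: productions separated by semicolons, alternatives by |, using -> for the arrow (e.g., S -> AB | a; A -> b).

Nullable set: {F}.
A -> ihF: F nullable, giving ih | ihF.
Drop F -> ε.
Unchanged (no nullable symbols): S -> bA; S -> ib; S -> ih; A -> Ah; A -> b; F -> Ah; F -> Sb; F -> h.

S -> bA | ib | ih; A -> b | Ah | ih | ihF; F -> h | Ah | Sb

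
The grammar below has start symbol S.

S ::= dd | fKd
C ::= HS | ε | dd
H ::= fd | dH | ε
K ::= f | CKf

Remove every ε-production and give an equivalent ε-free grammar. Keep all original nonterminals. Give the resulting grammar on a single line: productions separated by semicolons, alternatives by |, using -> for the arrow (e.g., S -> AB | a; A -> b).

Nullable set: {C, H}.
Drop C -> ε.
C -> HS: H nullable, giving HS | S.
Drop H -> ε.
H -> dH: H nullable, giving d | dH.
K -> CKf: C nullable, giving CKf | Kf.
Unchanged (no nullable symbols): S -> dd; S -> fKd; C -> dd; H -> fd; K -> f.

S -> dd | fKd; C -> S | HS | dd; H -> d | dH | fd; K -> f | Kf | CKf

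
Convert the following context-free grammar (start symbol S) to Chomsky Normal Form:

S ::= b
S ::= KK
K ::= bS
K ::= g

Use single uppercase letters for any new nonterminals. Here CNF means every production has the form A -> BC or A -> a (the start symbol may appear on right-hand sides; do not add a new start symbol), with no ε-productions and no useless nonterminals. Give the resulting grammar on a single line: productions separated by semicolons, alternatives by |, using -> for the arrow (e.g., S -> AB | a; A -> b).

No ε-productions.
No unit productions to eliminate.
TERM: introduce A -> b and substitute in every rule of length ≥2.

S -> b | KK; A -> b; K -> g | AS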